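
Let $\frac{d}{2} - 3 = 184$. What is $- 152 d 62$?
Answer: $-3524576$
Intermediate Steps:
$d = 374$ ($d = 6 + 2 \cdot 184 = 6 + 368 = 374$)
$- 152 d 62 = \left(-152\right) 374 \cdot 62 = \left(-56848\right) 62 = -3524576$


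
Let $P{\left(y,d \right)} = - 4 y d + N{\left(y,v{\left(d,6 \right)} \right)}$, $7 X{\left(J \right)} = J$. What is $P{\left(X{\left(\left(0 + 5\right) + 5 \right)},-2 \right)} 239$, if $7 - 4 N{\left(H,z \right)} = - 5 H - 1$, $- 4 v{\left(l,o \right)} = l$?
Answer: $\frac{50907}{14} \approx 3636.2$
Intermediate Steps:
$v{\left(l,o \right)} = - \frac{l}{4}$
$X{\left(J \right)} = \frac{J}{7}$
$N{\left(H,z \right)} = 2 + \frac{5 H}{4}$ ($N{\left(H,z \right)} = \frac{7}{4} - \frac{- 5 H - 1}{4} = \frac{7}{4} - \frac{-1 - 5 H}{4} = \frac{7}{4} + \left(\frac{1}{4} + \frac{5 H}{4}\right) = 2 + \frac{5 H}{4}$)
$P{\left(y,d \right)} = 2 + \frac{5 y}{4} - 4 d y$ ($P{\left(y,d \right)} = - 4 y d + \left(2 + \frac{5 y}{4}\right) = - 4 d y + \left(2 + \frac{5 y}{4}\right) = 2 + \frac{5 y}{4} - 4 d y$)
$P{\left(X{\left(\left(0 + 5\right) + 5 \right)},-2 \right)} 239 = \left(2 + \frac{5 \frac{\left(0 + 5\right) + 5}{7}}{4} - - 8 \frac{\left(0 + 5\right) + 5}{7}\right) 239 = \left(2 + \frac{5 \frac{5 + 5}{7}}{4} - - 8 \frac{5 + 5}{7}\right) 239 = \left(2 + \frac{5 \cdot \frac{1}{7} \cdot 10}{4} - - 8 \cdot \frac{1}{7} \cdot 10\right) 239 = \left(2 + \frac{5}{4} \cdot \frac{10}{7} - \left(-8\right) \frac{10}{7}\right) 239 = \left(2 + \frac{25}{14} + \frac{80}{7}\right) 239 = \frac{213}{14} \cdot 239 = \frac{50907}{14}$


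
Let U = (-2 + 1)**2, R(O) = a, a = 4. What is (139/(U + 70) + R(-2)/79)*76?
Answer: 856140/5609 ≈ 152.64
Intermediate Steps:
R(O) = 4
U = 1 (U = (-1)**2 = 1)
(139/(U + 70) + R(-2)/79)*76 = (139/(1 + 70) + 4/79)*76 = (139/71 + 4*(1/79))*76 = (139*(1/71) + 4/79)*76 = (139/71 + 4/79)*76 = (11265/5609)*76 = 856140/5609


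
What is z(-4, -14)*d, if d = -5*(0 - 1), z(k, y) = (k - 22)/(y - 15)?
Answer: 130/29 ≈ 4.4828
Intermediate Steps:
z(k, y) = (-22 + k)/(-15 + y)
d = 5 (d = -5*(-1) = 5)
z(-4, -14)*d = ((-22 - 4)/(-15 - 14))*5 = (-26/(-29))*5 = -1/29*(-26)*5 = (26/29)*5 = 130/29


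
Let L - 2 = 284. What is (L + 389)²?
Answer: 455625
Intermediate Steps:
L = 286 (L = 2 + 284 = 286)
(L + 389)² = (286 + 389)² = 675² = 455625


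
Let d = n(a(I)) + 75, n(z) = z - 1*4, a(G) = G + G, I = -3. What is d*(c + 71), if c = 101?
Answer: 11180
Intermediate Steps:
a(G) = 2*G
n(z) = -4 + z (n(z) = z - 4 = -4 + z)
d = 65 (d = (-4 + 2*(-3)) + 75 = (-4 - 6) + 75 = -10 + 75 = 65)
d*(c + 71) = 65*(101 + 71) = 65*172 = 11180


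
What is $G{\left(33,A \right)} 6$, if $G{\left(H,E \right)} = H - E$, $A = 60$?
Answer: $-162$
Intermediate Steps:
$G{\left(33,A \right)} 6 = \left(33 - 60\right) 6 = \left(-27\right) 6 = -162$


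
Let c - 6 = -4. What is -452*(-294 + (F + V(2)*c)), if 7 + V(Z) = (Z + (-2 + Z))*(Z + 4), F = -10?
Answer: 132888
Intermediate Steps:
V(Z) = -7 + (-2 + 2*Z)*(4 + Z) (V(Z) = -7 + (Z + (-2 + Z))*(Z + 4) = -7 + (-2 + 2*Z)*(4 + Z))
c = 2 (c = 6 - 4 = 2)
-452*(-294 + (F + V(2)*c)) = -452*(-294 + (-10 + (-15 + 2*2² + 6*2)*2)) = -452*(-294 + (-10 + (-15 + 2*4 + 12)*2)) = -452*(-294 + (-10 + (-15 + 8 + 12)*2)) = -452*(-294 + (-10 + 5*2)) = -452*(-294 + (-10 + 10)) = -452*(-294 + 0) = -452*(-294) = 132888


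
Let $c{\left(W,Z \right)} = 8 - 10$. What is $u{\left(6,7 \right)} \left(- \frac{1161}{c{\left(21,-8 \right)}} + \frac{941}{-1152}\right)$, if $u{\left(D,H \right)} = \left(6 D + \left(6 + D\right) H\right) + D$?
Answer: $\frac{4674565}{64} \approx 73040.0$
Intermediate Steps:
$c{\left(W,Z \right)} = -2$
$u{\left(D,H \right)} = 7 D + H \left(6 + D\right)$ ($u{\left(D,H \right)} = \left(6 D + H \left(6 + D\right)\right) + D = 7 D + H \left(6 + D\right)$)
$u{\left(6,7 \right)} \left(- \frac{1161}{c{\left(21,-8 \right)}} + \frac{941}{-1152}\right) = \left(6 \cdot 7 + 7 \cdot 6 + 6 \cdot 7\right) \left(- \frac{1161}{-2} + \frac{941}{-1152}\right) = \left(42 + 42 + 42\right) \left(\left(-1161\right) \left(- \frac{1}{2}\right) + 941 \left(- \frac{1}{1152}\right)\right) = 126 \left(\frac{1161}{2} - \frac{941}{1152}\right) = 126 \cdot \frac{667795}{1152} = \frac{4674565}{64}$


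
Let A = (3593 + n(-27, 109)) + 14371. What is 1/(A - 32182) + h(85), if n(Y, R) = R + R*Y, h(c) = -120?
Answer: -2046241/17052 ≈ -120.00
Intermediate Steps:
A = 15130 (A = (3593 + 109*(1 - 27)) + 14371 = (3593 + 109*(-26)) + 14371 = (3593 - 2834) + 14371 = 759 + 14371 = 15130)
1/(A - 32182) + h(85) = 1/(15130 - 32182) - 120 = 1/(-17052) - 120 = -1/17052 - 120 = -2046241/17052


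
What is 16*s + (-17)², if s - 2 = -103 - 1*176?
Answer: -4143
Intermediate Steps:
s = -277 (s = 2 + (-103 - 1*176) = 2 + (-103 - 176) = 2 - 279 = -277)
16*s + (-17)² = 16*(-277) + (-17)² = -4432 + 289 = -4143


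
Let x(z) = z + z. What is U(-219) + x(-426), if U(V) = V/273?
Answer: -77605/91 ≈ -852.80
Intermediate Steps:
x(z) = 2*z
U(V) = V/273 (U(V) = V*(1/273) = V/273)
U(-219) + x(-426) = (1/273)*(-219) + 2*(-426) = -73/91 - 852 = -77605/91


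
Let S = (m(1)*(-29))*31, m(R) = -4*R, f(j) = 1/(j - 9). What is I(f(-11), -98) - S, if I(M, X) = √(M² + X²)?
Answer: -3596 + √3841601/20 ≈ -3498.0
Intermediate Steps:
f(j) = 1/(-9 + j)
S = 3596 (S = (-4*1*(-29))*31 = -4*(-29)*31 = 116*31 = 3596)
I(f(-11), -98) - S = √((1/(-9 - 11))² + (-98)²) - 1*3596 = √((1/(-20))² + 9604) - 3596 = √((-1/20)² + 9604) - 3596 = √(1/400 + 9604) - 3596 = √(3841601/400) - 3596 = √3841601/20 - 3596 = -3596 + √3841601/20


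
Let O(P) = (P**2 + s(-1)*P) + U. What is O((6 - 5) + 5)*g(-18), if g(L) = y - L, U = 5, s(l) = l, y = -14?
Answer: 140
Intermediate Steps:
g(L) = -14 - L
O(P) = 5 + P**2 - P (O(P) = (P**2 - P) + 5 = 5 + P**2 - P)
O((6 - 5) + 5)*g(-18) = (5 + ((6 - 5) + 5)**2 - ((6 - 5) + 5))*(-14 - 1*(-18)) = (5 + (1 + 5)**2 - (1 + 5))*(-14 + 18) = (5 + 6**2 - 1*6)*4 = (5 + 36 - 6)*4 = 35*4 = 140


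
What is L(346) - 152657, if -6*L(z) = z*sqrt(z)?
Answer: -152657 - 173*sqrt(346)/3 ≈ -1.5373e+5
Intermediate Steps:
L(z) = -z**(3/2)/6 (L(z) = -z*sqrt(z)/6 = -z**(3/2)/6)
L(346) - 152657 = -173*sqrt(346)/3 - 152657 = -152657 - 173*sqrt(346)/3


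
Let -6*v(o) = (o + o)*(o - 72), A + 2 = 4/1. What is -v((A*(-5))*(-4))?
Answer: -1280/3 ≈ -426.67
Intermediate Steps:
A = 2 (A = -2 + 4/1 = -2 + 4*1 = -2 + 4 = 2)
v(o) = -o*(-72 + o)/3 (v(o) = -(o + o)*(o - 72)/6 = -2*o*(-72 + o)/6 = -o*(-72 + o)/3)
-v((A*(-5))*(-4)) = -(2*(-5))*(-4)*(72 - 2*(-5)*(-4))/3 = -(-10*(-4))*(72 - (-10)*(-4))/3 = -40*(72 - 1*40)/3 = -40*(72 - 40)/3 = -40*32/3 = -1*1280/3 = -1280/3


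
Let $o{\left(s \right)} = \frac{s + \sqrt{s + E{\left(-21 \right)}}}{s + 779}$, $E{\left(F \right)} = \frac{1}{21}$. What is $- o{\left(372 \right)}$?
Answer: $- \frac{372}{1151} - \frac{\sqrt{164073}}{24171} \approx -0.33996$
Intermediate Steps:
$E{\left(F \right)} = \frac{1}{21}$
$o{\left(s \right)} = \frac{s + \sqrt{\frac{1}{21} + s}}{779 + s}$ ($o{\left(s \right)} = \frac{s + \sqrt{s + \frac{1}{21}}}{s + 779} = \frac{s + \sqrt{\frac{1}{21} + s}}{779 + s}$)
$- o{\left(372 \right)} = - \frac{372 + \frac{\sqrt{21 + 441 \cdot 372}}{21}}{779 + 372} = - \frac{372 + \frac{\sqrt{21 + 164052}}{21}}{1151} = - \frac{372 + \frac{\sqrt{164073}}{21}}{1151} = - (\frac{372}{1151} + \frac{\sqrt{164073}}{24171}) = - \frac{372}{1151} - \frac{\sqrt{164073}}{24171}$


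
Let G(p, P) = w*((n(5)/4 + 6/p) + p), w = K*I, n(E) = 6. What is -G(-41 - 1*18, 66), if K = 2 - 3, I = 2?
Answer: -6797/59 ≈ -115.20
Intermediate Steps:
K = -1
w = -2 (w = -1*2 = -2)
G(p, P) = -3 - 12/p - 2*p (G(p, P) = -2*((6/4 + 6/p) + p) = -2*((6*(1/4) + 6/p) + p) = -2*((3/2 + 6/p) + p) = -2*(3/2 + p + 6/p) = -3 - 12/p - 2*p)
-G(-41 - 1*18, 66) = -(-3 - 12/(-41 - 1*18) - 2*(-41 - 1*18)) = -(-3 - 12/(-41 - 18) - 2*(-41 - 18)) = -(-3 - 12/(-59) - 2*(-59)) = -(-3 - 12*(-1/59) + 118) = -(-3 + 12/59 + 118) = -1*6797/59 = -6797/59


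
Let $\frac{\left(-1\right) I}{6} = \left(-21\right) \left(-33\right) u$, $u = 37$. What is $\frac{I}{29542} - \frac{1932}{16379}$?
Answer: $- \frac{1288459389}{241934209} \approx -5.3257$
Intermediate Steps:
$I = -153846$ ($I = - 6 \left(-21\right) \left(-33\right) 37 = - 6 \cdot 693 \cdot 37 = \left(-6\right) 25641 = -153846$)
$\frac{I}{29542} - \frac{1932}{16379} = - \frac{153846}{29542} - \frac{1932}{16379} = \left(-153846\right) \frac{1}{29542} - \frac{1932}{16379} = - \frac{76923}{14771} - \frac{1932}{16379} = - \frac{1288459389}{241934209}$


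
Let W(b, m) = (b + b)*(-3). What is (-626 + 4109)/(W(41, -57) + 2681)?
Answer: 3483/2435 ≈ 1.4304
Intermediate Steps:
W(b, m) = -6*b (W(b, m) = (2*b)*(-3) = -6*b)
(-626 + 4109)/(W(41, -57) + 2681) = (-626 + 4109)/(-6*41 + 2681) = 3483/(-246 + 2681) = 3483/2435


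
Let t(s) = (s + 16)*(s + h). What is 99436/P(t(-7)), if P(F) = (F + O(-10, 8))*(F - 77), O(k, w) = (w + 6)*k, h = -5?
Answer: 24859/11470 ≈ 2.1673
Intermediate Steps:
O(k, w) = k*(6 + w) (O(k, w) = (6 + w)*k = k*(6 + w))
t(s) = (-5 + s)*(16 + s) (t(s) = (s + 16)*(s - 5) = (16 + s)*(-5 + s) = (-5 + s)*(16 + s))
P(F) = (-140 + F)*(-77 + F) (P(F) = (F - 10*(6 + 8))*(F - 77) = (F - 10*14)*(-77 + F) = (F - 140)*(-77 + F) = (-140 + F)*(-77 + F))
99436/P(t(-7)) = 99436/(10780 + (-80 + (-7)² + 11*(-7))² - 217*(-80 + (-7)² + 11*(-7))) = 99436/(10780 + (-80 + 49 - 77)² - 217*(-80 + 49 - 77)) = 99436/(10780 + (-108)² - 217*(-108)) = 99436/(10780 + 11664 + 23436) = 99436/45880 = 99436*(1/45880) = 24859/11470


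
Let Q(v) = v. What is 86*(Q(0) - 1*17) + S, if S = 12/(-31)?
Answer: -45334/31 ≈ -1462.4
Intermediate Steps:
S = -12/31 (S = 12*(-1/31) = -12/31 ≈ -0.38710)
86*(Q(0) - 1*17) + S = 86*(0 - 1*17) - 12/31 = 86*(0 - 17) - 12/31 = 86*(-17) - 12/31 = -1462 - 12/31 = -45334/31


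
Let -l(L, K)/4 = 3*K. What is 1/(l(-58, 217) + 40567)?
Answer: 1/37963 ≈ 2.6341e-5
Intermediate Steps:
l(L, K) = -12*K
1/(l(-58, 217) + 40567) = 1/(-12*217 + 40567) = 1/(-2604 + 40567) = 1/37963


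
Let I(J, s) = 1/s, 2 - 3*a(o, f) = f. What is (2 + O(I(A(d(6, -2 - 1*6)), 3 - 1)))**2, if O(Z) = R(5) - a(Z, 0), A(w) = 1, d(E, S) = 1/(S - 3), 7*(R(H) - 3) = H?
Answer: 11236/441 ≈ 25.478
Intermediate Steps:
a(o, f) = 2/3 - f/3
R(H) = 3 + H/7
d(E, S) = 1/(-3 + S)
O(Z) = 64/21 (O(Z) = (3 + (1/7)*5) - (2/3 - 1/3*0) = (3 + 5/7) - (2/3 + 0) = 26/7 - 1*2/3 = 26/7 - 2/3 = 64/21)
(2 + O(I(A(d(6, -2 - 1*6)), 3 - 1)))**2 = (2 + 64/21)**2 = (106/21)**2 = 11236/441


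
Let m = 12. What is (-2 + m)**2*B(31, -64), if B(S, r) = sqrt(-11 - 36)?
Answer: 100*I*sqrt(47) ≈ 685.57*I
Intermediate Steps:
B(S, r) = I*sqrt(47) (B(S, r) = sqrt(-47) = I*sqrt(47))
(-2 + m)**2*B(31, -64) = (-2 + 12)**2*(I*sqrt(47)) = 10**2*(I*sqrt(47)) = 100*(I*sqrt(47)) = 100*I*sqrt(47)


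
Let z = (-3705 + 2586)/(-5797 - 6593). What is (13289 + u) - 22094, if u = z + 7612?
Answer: -4926717/4130 ≈ -1192.9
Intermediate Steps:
z = 373/4130 (z = -1119/(-12390) = -1119*(-1/12390) = 373/4130 ≈ 0.090315)
u = 31437933/4130 (u = 373/4130 + 7612 = 31437933/4130 ≈ 7612.1)
(13289 + u) - 22094 = (13289 + 31437933/4130) - 22094 = 86321503/4130 - 22094 = -4926717/4130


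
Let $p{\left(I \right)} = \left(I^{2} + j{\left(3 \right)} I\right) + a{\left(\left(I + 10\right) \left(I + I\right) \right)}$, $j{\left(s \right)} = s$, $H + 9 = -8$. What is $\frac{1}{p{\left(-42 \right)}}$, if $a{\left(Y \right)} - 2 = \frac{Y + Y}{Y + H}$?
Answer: $\frac{2671}{4385816} \approx 0.00060901$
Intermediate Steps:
$H = -17$ ($H = -9 - 8 = -17$)
$a{\left(Y \right)} = 2 + \frac{2 Y}{-17 + Y}$ ($a{\left(Y \right)} = 2 + \frac{Y + Y}{Y - 17} = 2 + \frac{2 Y}{-17 + Y}$)
$p{\left(I \right)} = I^{2} + 3 I + \frac{2 \left(-17 + 4 I \left(10 + I\right)\right)}{-17 + 2 I \left(10 + I\right)}$ ($p{\left(I \right)} = \left(I^{2} + 3 I\right) + \frac{2 \left(-17 + 2 \left(I + 10\right) \left(I + I\right)\right)}{-17 + \left(I + 10\right) \left(I + I\right)} = \left(I^{2} + 3 I\right) + \frac{2 \left(-17 + 2 \left(10 + I\right) 2 I\right)}{-17 + \left(10 + I\right) 2 I} = \left(I^{2} + 3 I\right) + \frac{2 \left(-17 + 2 \cdot 2 I \left(10 + I\right)\right)}{-17 + 2 I \left(10 + I\right)} = \left(I^{2} + 3 I\right) + \frac{2 \left(-17 + 4 I \left(10 + I\right)\right)}{-17 + 2 I \left(10 + I\right)} = I^{2} + 3 I + \frac{2 \left(-17 + 4 I \left(10 + I\right)\right)}{-17 + 2 I \left(10 + I\right)}$)
$\frac{1}{p{\left(-42 \right)}} = \frac{1}{\frac{1}{-17 + 2 \left(-42\right) \left(10 - 42\right)} \left(-34 + 8 \left(-42\right) \left(10 - 42\right) - 42 \left(-17 + 2 \left(-42\right) \left(10 - 42\right)\right) \left(3 - 42\right)\right)} = \frac{1}{\frac{1}{-17 + 2 \left(-42\right) \left(-32\right)} \left(-34 + 8 \left(-42\right) \left(-32\right) - 42 \left(-17 + 2 \left(-42\right) \left(-32\right)\right) \left(-39\right)\right)} = \frac{1}{\frac{1}{-17 + 2688} \left(-34 + 10752 - 42 \left(-17 + 2688\right) \left(-39\right)\right)} = \frac{1}{\frac{1}{2671} \left(-34 + 10752 - 112182 \left(-39\right)\right)} = \frac{1}{\frac{1}{2671} \left(-34 + 10752 + 4375098\right)} = \frac{1}{\frac{1}{2671} \cdot 4385816} = \frac{1}{\frac{4385816}{2671}} = \frac{2671}{4385816}$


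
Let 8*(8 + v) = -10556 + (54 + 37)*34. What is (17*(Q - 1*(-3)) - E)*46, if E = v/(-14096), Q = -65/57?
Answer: 2331957971/1606944 ≈ 1451.2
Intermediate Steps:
Q = -65/57 (Q = -65*1/57 = -65/57 ≈ -1.1404)
v = -3763/4 (v = -8 + (-10556 + (54 + 37)*34)/8 = -8 + (-10556 + 91*34)/8 = -8 + (-10556 + 3094)/8 = -8 + (1/8)*(-7462) = -8 - 3731/4 = -3763/4 ≈ -940.75)
E = 3763/56384 (E = -3763/4/(-14096) = -3763/4*(-1/14096) = 3763/56384 ≈ 0.066739)
(17*(Q - 1*(-3)) - E)*46 = (17*(-65/57 - 1*(-3)) - 1*3763/56384)*46 = (17*(-65/57 + 3) - 3763/56384)*46 = (17*(106/57) - 3763/56384)*46 = (1802/57 - 3763/56384)*46 = (101389477/3213888)*46 = 2331957971/1606944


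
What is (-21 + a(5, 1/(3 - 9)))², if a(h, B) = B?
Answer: 16129/36 ≈ 448.03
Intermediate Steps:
(-21 + a(5, 1/(3 - 9)))² = (-21 + 1/(3 - 9))² = (-21 + 1/(-6))² = (-21 - ⅙)² = (-127/6)² = 16129/36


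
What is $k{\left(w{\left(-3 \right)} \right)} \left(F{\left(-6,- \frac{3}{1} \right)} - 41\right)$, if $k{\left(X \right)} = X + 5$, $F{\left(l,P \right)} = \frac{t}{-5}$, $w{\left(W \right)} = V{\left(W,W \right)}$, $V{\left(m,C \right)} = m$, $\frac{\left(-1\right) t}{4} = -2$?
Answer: $- \frac{426}{5} \approx -85.2$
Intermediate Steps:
$t = 8$ ($t = \left(-4\right) \left(-2\right) = 8$)
$w{\left(W \right)} = W$
$F{\left(l,P \right)} = - \frac{8}{5}$ ($F{\left(l,P \right)} = \frac{8}{-5} = 8 \left(- \frac{1}{5}\right) = - \frac{8}{5}$)
$k{\left(X \right)} = 5 + X$
$k{\left(w{\left(-3 \right)} \right)} \left(F{\left(-6,- \frac{3}{1} \right)} - 41\right) = \left(5 - 3\right) \left(- \frac{8}{5} - 41\right) = 2 \left(- \frac{213}{5}\right) = - \frac{426}{5}$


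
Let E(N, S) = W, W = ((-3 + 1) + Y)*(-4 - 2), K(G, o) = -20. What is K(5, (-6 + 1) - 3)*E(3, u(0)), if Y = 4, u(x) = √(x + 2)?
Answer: 240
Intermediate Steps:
u(x) = √(2 + x)
W = -12 (W = ((-3 + 1) + 4)*(-4 - 2) = (-2 + 4)*(-6) = 2*(-6) = -12)
E(N, S) = -12
K(5, (-6 + 1) - 3)*E(3, u(0)) = -20*(-12) = 240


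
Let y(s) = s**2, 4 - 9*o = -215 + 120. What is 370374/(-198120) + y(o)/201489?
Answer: -12433719061/6653166780 ≈ -1.8688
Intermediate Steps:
o = 11 (o = 4/9 - (-215 + 120)/9 = 4/9 - 1/9*(-95) = 4/9 + 95/9 = 11)
370374/(-198120) + y(o)/201489 = 370374/(-198120) + 11**2/201489 = 370374*(-1/198120) + 121*(1/201489) = -61729/33020 + 121/201489 = -12433719061/6653166780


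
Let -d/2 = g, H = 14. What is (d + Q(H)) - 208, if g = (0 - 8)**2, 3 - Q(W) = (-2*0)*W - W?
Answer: -319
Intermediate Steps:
Q(W) = 3 + W (Q(W) = 3 - ((-2*0)*W - W) = 3 - (0*W - W) = 3 - (0 - W) = 3 - (-1)*W = 3 + W)
g = 64 (g = (-8)**2 = 64)
d = -128 (d = -2*64 = -128)
(d + Q(H)) - 208 = (-128 + (3 + 14)) - 208 = (-128 + 17) - 208 = -111 - 208 = -319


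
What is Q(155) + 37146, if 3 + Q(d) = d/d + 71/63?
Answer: 2340143/63 ≈ 37145.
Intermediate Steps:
Q(d) = -55/63 (Q(d) = -3 + (d/d + 71/63) = -3 + (1 + 71*(1/63)) = -3 + (1 + 71/63) = -3 + 134/63 = -55/63)
Q(155) + 37146 = -55/63 + 37146 = 2340143/63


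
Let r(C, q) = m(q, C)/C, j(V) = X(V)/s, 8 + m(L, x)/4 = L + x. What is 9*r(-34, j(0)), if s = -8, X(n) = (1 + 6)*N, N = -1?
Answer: 2961/68 ≈ 43.544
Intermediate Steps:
X(n) = -7 (X(n) = (1 + 6)*(-1) = 7*(-1) = -7)
m(L, x) = -32 + 4*L + 4*x (m(L, x) = -32 + 4*(L + x) = -32 + (4*L + 4*x) = -32 + 4*L + 4*x)
j(V) = 7/8 (j(V) = -7/(-8) = -7*(-1/8) = 7/8)
r(C, q) = (-32 + 4*C + 4*q)/C (r(C, q) = (-32 + 4*q + 4*C)/C = (-32 + 4*C + 4*q)/C)
9*r(-34, j(0)) = 9*(4*(-8 - 34 + 7/8)/(-34)) = 9*(4*(-1/34)*(-329/8)) = 9*(329/68) = 2961/68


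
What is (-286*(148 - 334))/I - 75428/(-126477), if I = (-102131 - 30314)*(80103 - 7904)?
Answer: 23266636105808/39013652551185 ≈ 0.59637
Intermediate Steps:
I = -9562396555 (I = -132445*72199 = -9562396555)
(-286*(148 - 334))/I - 75428/(-126477) = -286*(148 - 334)/(-9562396555) - 75428/(-126477) = -286*(-186)*(-1/9562396555) - 75428*(-1/126477) = 53196*(-1/9562396555) + 75428/126477 = -1716/308464405 + 75428/126477 = 23266636105808/39013652551185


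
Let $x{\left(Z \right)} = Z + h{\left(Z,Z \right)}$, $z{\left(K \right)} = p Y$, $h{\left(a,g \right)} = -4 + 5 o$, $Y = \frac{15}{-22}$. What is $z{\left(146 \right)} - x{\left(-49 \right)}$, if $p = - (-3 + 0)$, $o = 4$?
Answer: $\frac{681}{22} \approx 30.955$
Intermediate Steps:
$p = 3$ ($p = \left(-1\right) \left(-3\right) = 3$)
$Y = - \frac{15}{22}$ ($Y = 15 \left(- \frac{1}{22}\right) = - \frac{15}{22} \approx -0.68182$)
$h{\left(a,g \right)} = 16$ ($h{\left(a,g \right)} = -4 + 5 \cdot 4 = -4 + 20 = 16$)
$z{\left(K \right)} = - \frac{45}{22}$ ($z{\left(K \right)} = 3 \left(- \frac{15}{22}\right) = - \frac{45}{22}$)
$x{\left(Z \right)} = 16 + Z$ ($x{\left(Z \right)} = Z + 16 = 16 + Z$)
$z{\left(146 \right)} - x{\left(-49 \right)} = - \frac{45}{22} - \left(16 - 49\right) = - \frac{45}{22} - -33 = - \frac{45}{22} + 33 = \frac{681}{22}$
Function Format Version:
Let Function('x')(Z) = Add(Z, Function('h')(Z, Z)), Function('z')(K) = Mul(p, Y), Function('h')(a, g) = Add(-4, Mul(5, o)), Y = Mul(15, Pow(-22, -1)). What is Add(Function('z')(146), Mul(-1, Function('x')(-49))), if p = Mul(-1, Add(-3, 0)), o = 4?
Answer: Rational(681, 22) ≈ 30.955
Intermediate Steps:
p = 3 (p = Mul(-1, -3) = 3)
Y = Rational(-15, 22) (Y = Mul(15, Rational(-1, 22)) = Rational(-15, 22) ≈ -0.68182)
Function('h')(a, g) = 16 (Function('h')(a, g) = Add(-4, Mul(5, 4)) = Add(-4, 20) = 16)
Function('z')(K) = Rational(-45, 22) (Function('z')(K) = Mul(3, Rational(-15, 22)) = Rational(-45, 22))
Function('x')(Z) = Add(16, Z) (Function('x')(Z) = Add(Z, 16) = Add(16, Z))
Add(Function('z')(146), Mul(-1, Function('x')(-49))) = Add(Rational(-45, 22), Mul(-1, Add(16, -49))) = Add(Rational(-45, 22), Mul(-1, -33)) = Add(Rational(-45, 22), 33) = Rational(681, 22)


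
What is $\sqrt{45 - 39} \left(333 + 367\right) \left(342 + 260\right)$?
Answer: $421400 \sqrt{6} \approx 1.0322 \cdot 10^{6}$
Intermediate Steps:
$\sqrt{45 - 39} \left(333 + 367\right) \left(342 + 260\right) = \sqrt{6} \cdot 700 \cdot 602 = \sqrt{6} \cdot 421400 = 421400 \sqrt{6}$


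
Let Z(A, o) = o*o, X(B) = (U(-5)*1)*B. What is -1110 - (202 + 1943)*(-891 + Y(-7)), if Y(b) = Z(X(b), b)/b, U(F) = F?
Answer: 1925100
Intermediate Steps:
X(B) = -5*B (X(B) = (-5*1)*B = -5*B)
Z(A, o) = o**2
Y(b) = b (Y(b) = b**2/b = b)
-1110 - (202 + 1943)*(-891 + Y(-7)) = -1110 - (202 + 1943)*(-891 - 7) = -1110 - 2145*(-898) = -1110 - 1*(-1926210) = -1110 + 1926210 = 1925100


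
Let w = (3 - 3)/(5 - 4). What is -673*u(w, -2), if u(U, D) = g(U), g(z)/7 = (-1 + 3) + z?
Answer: -9422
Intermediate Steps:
w = 0 (w = 0/1 = 0*1 = 0)
g(z) = 14 + 7*z (g(z) = 7*((-1 + 3) + z) = 7*(2 + z) = 14 + 7*z)
u(U, D) = 14 + 7*U
-673*u(w, -2) = -673*(14 + 7*0) = -673*(14 + 0) = -673*14 = -9422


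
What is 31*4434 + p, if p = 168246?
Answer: 305700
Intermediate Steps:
31*4434 + p = 31*4434 + 168246 = 137454 + 168246 = 305700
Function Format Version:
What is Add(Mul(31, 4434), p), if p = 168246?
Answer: 305700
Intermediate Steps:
Add(Mul(31, 4434), p) = Add(Mul(31, 4434), 168246) = Add(137454, 168246) = 305700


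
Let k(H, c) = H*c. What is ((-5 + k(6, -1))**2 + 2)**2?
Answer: 15129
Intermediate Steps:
((-5 + k(6, -1))**2 + 2)**2 = ((-5 + 6*(-1))**2 + 2)**2 = ((-5 - 6)**2 + 2)**2 = ((-11)**2 + 2)**2 = (121 + 2)**2 = 123**2 = 15129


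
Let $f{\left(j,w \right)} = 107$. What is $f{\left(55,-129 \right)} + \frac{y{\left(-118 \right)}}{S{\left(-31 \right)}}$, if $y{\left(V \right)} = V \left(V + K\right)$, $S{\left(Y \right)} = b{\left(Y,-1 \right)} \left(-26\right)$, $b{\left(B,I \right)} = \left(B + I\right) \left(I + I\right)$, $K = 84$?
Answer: $\frac{43509}{416} \approx 104.59$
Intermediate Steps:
$b{\left(B,I \right)} = 2 I \left(B + I\right)$ ($b{\left(B,I \right)} = \left(B + I\right) 2 I = 2 I \left(B + I\right)$)
$S{\left(Y \right)} = -52 + 52 Y$ ($S{\left(Y \right)} = 2 \left(-1\right) \left(Y - 1\right) \left(-26\right) = 2 \left(-1\right) \left(-1 + Y\right) \left(-26\right) = \left(2 - 2 Y\right) \left(-26\right) = -52 + 52 Y$)
$y{\left(V \right)} = V \left(84 + V\right)$ ($y{\left(V \right)} = V \left(V + 84\right) = V \left(84 + V\right)$)
$f{\left(55,-129 \right)} + \frac{y{\left(-118 \right)}}{S{\left(-31 \right)}} = 107 + \frac{\left(-118\right) \left(84 - 118\right)}{-52 + 52 \left(-31\right)} = 107 + \frac{\left(-118\right) \left(-34\right)}{-52 - 1612} = 107 + \frac{4012}{-1664} = 107 + 4012 \left(- \frac{1}{1664}\right) = 107 - \frac{1003}{416} = \frac{43509}{416}$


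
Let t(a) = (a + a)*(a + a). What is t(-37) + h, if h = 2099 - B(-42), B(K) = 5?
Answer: 7570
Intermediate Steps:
t(a) = 4*a² (t(a) = (2*a)*(2*a) = 4*a²)
h = 2094 (h = 2099 - 1*5 = 2099 - 5 = 2094)
t(-37) + h = 4*(-37)² + 2094 = 4*1369 + 2094 = 5476 + 2094 = 7570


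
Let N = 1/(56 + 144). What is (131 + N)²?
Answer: 686492401/40000 ≈ 17162.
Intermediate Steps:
N = 1/200 ≈ 0.0050000
(131 + N)² = (131 + 1/200)² = (26201/200)² = 686492401/40000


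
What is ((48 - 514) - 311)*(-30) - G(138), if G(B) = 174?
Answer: 23136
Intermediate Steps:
((48 - 514) - 311)*(-30) - G(138) = ((48 - 514) - 311)*(-30) - 1*174 = (-466 - 311)*(-30) - 174 = -777*(-30) - 174 = 23310 - 174 = 23136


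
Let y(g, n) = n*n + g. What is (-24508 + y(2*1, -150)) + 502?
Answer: -1504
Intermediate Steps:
y(g, n) = g + n² (y(g, n) = n² + g = g + n²)
(-24508 + y(2*1, -150)) + 502 = (-24508 + (2*1 + (-150)²)) + 502 = (-24508 + (2 + 22500)) + 502 = (-24508 + 22502) + 502 = -2006 + 502 = -1504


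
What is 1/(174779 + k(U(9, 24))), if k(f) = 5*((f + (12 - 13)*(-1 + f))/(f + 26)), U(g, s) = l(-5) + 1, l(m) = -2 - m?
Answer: 6/1048675 ≈ 5.7215e-6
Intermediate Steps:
U(g, s) = 4 (U(g, s) = (-2 - 1*(-5)) + 1 = (-2 + 5) + 1 = 3 + 1 = 4)
k(f) = 5/(26 + f) (k(f) = 5*((f - (-1 + f))/(26 + f)) = 5*((f + (1 - f))/(26 + f)) = 5*(1/(26 + f)) = 5/(26 + f))
1/(174779 + k(U(9, 24))) = 1/(174779 + 5/(26 + 4)) = 1/(174779 + 5/30) = 1/(174779 + 5*(1/30)) = 1/(174779 + 1/6) = 1/(1048675/6) = 6/1048675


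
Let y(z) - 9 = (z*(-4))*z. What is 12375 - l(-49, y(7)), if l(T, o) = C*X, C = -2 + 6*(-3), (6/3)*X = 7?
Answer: 12445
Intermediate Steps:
X = 7/2 (X = (1/2)*7 = 7/2 ≈ 3.5000)
C = -20 (C = -2 - 18 = -20)
y(z) = 9 - 4*z**2 (y(z) = 9 + (z*(-4))*z = 9 + (-4*z)*z = 9 - 4*z**2)
l(T, o) = -70 (l(T, o) = -20*7/2 = -70)
12375 - l(-49, y(7)) = 12375 - 1*(-70) = 12375 + 70 = 12445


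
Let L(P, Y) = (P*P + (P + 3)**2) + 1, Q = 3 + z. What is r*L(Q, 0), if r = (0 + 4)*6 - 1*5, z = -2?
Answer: 342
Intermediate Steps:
Q = 1 (Q = 3 - 2 = 1)
L(P, Y) = 1 + P**2 + (3 + P)**2 (L(P, Y) = (P**2 + (3 + P)**2) + 1 = 1 + P**2 + (3 + P)**2)
r = 19 (r = 4*6 - 5 = 24 - 5 = 19)
r*L(Q, 0) = 19*(1 + 1**2 + (3 + 1)**2) = 19*(1 + 1 + 4**2) = 19*(1 + 1 + 16) = 19*18 = 342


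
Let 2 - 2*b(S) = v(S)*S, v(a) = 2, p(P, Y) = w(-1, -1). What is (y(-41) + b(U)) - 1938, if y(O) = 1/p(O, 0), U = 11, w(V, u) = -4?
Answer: -7793/4 ≈ -1948.3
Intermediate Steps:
p(P, Y) = -4
b(S) = 1 - S
y(O) = -¼ (y(O) = 1/(-4) = -¼)
(y(-41) + b(U)) - 1938 = (-¼ + (1 - 1*11)) - 1938 = (-¼ + (1 - 11)) - 1938 = (-¼ - 10) - 1938 = -41/4 - 1938 = -7793/4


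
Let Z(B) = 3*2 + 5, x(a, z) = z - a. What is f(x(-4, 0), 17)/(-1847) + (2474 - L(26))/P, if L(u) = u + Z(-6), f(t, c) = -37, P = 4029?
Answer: 4650212/7441563 ≈ 0.62490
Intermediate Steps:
Z(B) = 11 (Z(B) = 6 + 5 = 11)
L(u) = 11 + u (L(u) = u + 11 = 11 + u)
f(x(-4, 0), 17)/(-1847) + (2474 - L(26))/P = -37/(-1847) + (2474 - (11 + 26))/4029 = -37*(-1/1847) + (2474 - 1*37)*(1/4029) = 37/1847 + (2474 - 37)*(1/4029) = 37/1847 + 2437*(1/4029) = 37/1847 + 2437/4029 = 4650212/7441563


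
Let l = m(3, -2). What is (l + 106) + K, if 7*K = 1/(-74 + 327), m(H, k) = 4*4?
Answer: 216063/1771 ≈ 122.00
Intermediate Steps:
m(H, k) = 16
K = 1/1771 (K = 1/(7*(-74 + 327)) = (⅐)/253 = (⅐)*(1/253) = 1/1771 ≈ 0.00056465)
l = 16
(l + 106) + K = (16 + 106) + 1/1771 = 122 + 1/1771 = 216063/1771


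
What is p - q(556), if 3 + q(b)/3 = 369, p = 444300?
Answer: 443202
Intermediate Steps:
q(b) = 1098 (q(b) = -9 + 3*369 = -9 + 1107 = 1098)
p - q(556) = 444300 - 1*1098 = 444300 - 1098 = 443202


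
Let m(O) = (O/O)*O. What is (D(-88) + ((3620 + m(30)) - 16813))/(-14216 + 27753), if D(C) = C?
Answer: -13251/13537 ≈ -0.97887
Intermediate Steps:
m(O) = O (m(O) = 1*O = O)
(D(-88) + ((3620 + m(30)) - 16813))/(-14216 + 27753) = (-88 + ((3620 + 30) - 16813))/(-14216 + 27753) = (-88 + (3650 - 16813))/13537 = (-88 - 13163)*(1/13537) = -13251*1/13537 = -13251/13537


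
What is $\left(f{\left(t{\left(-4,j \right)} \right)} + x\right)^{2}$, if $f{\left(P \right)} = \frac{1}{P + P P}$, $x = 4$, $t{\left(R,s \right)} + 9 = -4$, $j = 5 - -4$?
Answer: $\frac{390625}{24336} \approx 16.051$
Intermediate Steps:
$j = 9$ ($j = 5 + 4 = 9$)
$t{\left(R,s \right)} = -13$ ($t{\left(R,s \right)} = -9 - 4 = -13$)
$f{\left(P \right)} = \frac{1}{P + P^{2}}$
$\left(f{\left(t{\left(-4,j \right)} \right)} + x\right)^{2} = \left(\frac{1}{\left(-13\right) \left(1 - 13\right)} + 4\right)^{2} = \left(- \frac{1}{13 \left(-12\right)} + 4\right)^{2} = \left(\left(- \frac{1}{13}\right) \left(- \frac{1}{12}\right) + 4\right)^{2} = \left(\frac{1}{156} + 4\right)^{2} = \left(\frac{625}{156}\right)^{2} = \frac{390625}{24336}$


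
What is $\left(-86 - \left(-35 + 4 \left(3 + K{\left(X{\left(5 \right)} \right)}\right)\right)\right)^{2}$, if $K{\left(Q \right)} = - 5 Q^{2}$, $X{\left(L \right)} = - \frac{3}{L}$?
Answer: $\frac{77841}{25} \approx 3113.6$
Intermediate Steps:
$\left(-86 - \left(-35 + 4 \left(3 + K{\left(X{\left(5 \right)} \right)}\right)\right)\right)^{2} = \left(-86 + \left(\left(23 - 4 \left(3 - 5 \left(- \frac{3}{5}\right)^{2}\right)\right) + 12\right)\right)^{2} = \left(-86 + \left(\left(23 - 4 \left(3 - \frac{9}{5}\right)\right) + 12\right)\right)^{2} = \left(-86 + \left(\left(23 - \frac{24}{5}\right) + 12\right)\right)^{2} = \left(-86 + \left(\frac{91}{5} + 12\right)\right)^{2} = \left(-86 + \frac{151}{5}\right)^{2} = \left(- \frac{279}{5}\right)^{2} = \frac{77841}{25}$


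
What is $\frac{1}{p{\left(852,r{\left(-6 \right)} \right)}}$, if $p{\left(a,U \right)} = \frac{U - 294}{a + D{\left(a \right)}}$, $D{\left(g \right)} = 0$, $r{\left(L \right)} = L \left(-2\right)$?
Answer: $- \frac{142}{47} \approx -3.0213$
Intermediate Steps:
$r{\left(L \right)} = - 2 L$
$p{\left(a,U \right)} = \frac{-294 + U}{a}$ ($p{\left(a,U \right)} = \frac{U - 294}{a + 0} = \frac{-294 + U}{a}$)
$\frac{1}{p{\left(852,r{\left(-6 \right)} \right)}} = \frac{1}{\frac{1}{852} \left(-294 - -12\right)} = \frac{1}{\frac{1}{852} \left(-294 + 12\right)} = \frac{1}{\frac{1}{852} \left(-282\right)} = \frac{1}{- \frac{47}{142}} = - \frac{142}{47}$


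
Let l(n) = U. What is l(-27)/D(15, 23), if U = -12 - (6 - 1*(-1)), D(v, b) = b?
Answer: -19/23 ≈ -0.82609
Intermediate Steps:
U = -19 (U = -12 - (6 + 1) = -12 - 1*7 = -12 - 7 = -19)
l(n) = -19
l(-27)/D(15, 23) = -19/23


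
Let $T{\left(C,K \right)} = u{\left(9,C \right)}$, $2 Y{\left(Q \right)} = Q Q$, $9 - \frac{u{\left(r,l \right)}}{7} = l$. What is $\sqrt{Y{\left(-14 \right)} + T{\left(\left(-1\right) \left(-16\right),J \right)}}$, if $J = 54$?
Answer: $7$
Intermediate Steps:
$u{\left(r,l \right)} = 63 - 7 l$
$Y{\left(Q \right)} = \frac{Q^{2}}{2}$ ($Y{\left(Q \right)} = \frac{Q Q}{2} = \frac{Q^{2}}{2}$)
$T{\left(C,K \right)} = 63 - 7 C$
$\sqrt{Y{\left(-14 \right)} + T{\left(\left(-1\right) \left(-16\right),J \right)}} = \sqrt{\frac{\left(-14\right)^{2}}{2} + \left(63 - 7 \left(\left(-1\right) \left(-16\right)\right)\right)} = \sqrt{\frac{1}{2} \cdot 196 + \left(63 - 112\right)} = \sqrt{98 + \left(63 - 112\right)} = \sqrt{98 - 49} = \sqrt{49} = 7$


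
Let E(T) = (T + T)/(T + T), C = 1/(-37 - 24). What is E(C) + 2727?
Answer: 2728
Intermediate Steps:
C = -1/61 (C = 1/(-61) = -1/61 ≈ -0.016393)
E(T) = 1 (E(T) = (2*T)/((2*T)) = (2*T)*(1/(2*T)) = 1)
E(C) + 2727 = 1 + 2727 = 2728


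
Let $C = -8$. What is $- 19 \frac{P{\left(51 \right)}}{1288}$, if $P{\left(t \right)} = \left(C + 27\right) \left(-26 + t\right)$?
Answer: $- \frac{9025}{1288} \approx -7.007$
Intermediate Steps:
$P{\left(t \right)} = -494 + 19 t$ ($P{\left(t \right)} = \left(-8 + 27\right) \left(-26 + t\right) = 19 \left(-26 + t\right) = -494 + 19 t$)
$- 19 \frac{P{\left(51 \right)}}{1288} = - 19 \frac{-494 + 19 \cdot 51}{1288} = - 19 \left(-494 + 969\right) \frac{1}{1288} = - 19 \cdot 475 \cdot \frac{1}{1288} = \left(-19\right) \frac{475}{1288} = - \frac{9025}{1288}$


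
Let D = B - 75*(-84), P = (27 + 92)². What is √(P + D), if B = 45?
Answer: √20506 ≈ 143.20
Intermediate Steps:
P = 14161 (P = 119² = 14161)
D = 6345 (D = 45 - 75*(-84) = 45 + 6300 = 6345)
√(P + D) = √(14161 + 6345) = √20506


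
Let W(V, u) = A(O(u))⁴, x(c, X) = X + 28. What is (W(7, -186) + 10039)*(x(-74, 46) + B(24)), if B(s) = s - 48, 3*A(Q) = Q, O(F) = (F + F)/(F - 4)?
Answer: 1635395201422/3258025 ≈ 5.0196e+5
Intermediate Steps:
O(F) = 2*F/(-4 + F) (O(F) = (2*F)/(-4 + F) = 2*F/(-4 + F))
A(Q) = Q/3
x(c, X) = 28 + X
W(V, u) = 16*u⁴/(81*(-4 + u)⁴) (W(V, u) = ((2*u/(-4 + u))/3)⁴ = (2*u/(3*(-4 + u)))⁴ = 16*u⁴/(81*(-4 + u)⁴))
B(s) = -48 + s
(W(7, -186) + 10039)*(x(-74, 46) + B(24)) = ((16/81)*(-186)⁴/(-4 - 186)⁴ + 10039)*((28 + 46) + (-48 + 24)) = ((16/81)*1196883216/(-190)⁴ + 10039)*(74 - 24) = ((16/81)*1196883216*(1/1303210000) + 10039)*50 = (14776336/81450625 + 10039)*50 = (817697600711/81450625)*50 = 1635395201422/3258025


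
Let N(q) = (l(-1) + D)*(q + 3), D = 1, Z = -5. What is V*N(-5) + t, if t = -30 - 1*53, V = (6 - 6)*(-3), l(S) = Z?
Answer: -83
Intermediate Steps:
l(S) = -5
V = 0 (V = 0*(-3) = 0)
t = -83 (t = -30 - 53 = -83)
N(q) = -12 - 4*q (N(q) = (-5 + 1)*(q + 3) = -4*(3 + q) = -12 - 4*q)
V*N(-5) + t = 0*(-12 - 4*(-5)) - 83 = 0*(-12 + 20) - 83 = 0*8 - 83 = 0 - 83 = -83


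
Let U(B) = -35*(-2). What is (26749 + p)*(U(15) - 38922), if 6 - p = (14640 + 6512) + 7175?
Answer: 61075344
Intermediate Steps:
U(B) = 70
p = -28321 (p = 6 - ((14640 + 6512) + 7175) = 6 - (21152 + 7175) = 6 - 1*28327 = 6 - 28327 = -28321)
(26749 + p)*(U(15) - 38922) = (26749 - 28321)*(70 - 38922) = -1572*(-38852) = 61075344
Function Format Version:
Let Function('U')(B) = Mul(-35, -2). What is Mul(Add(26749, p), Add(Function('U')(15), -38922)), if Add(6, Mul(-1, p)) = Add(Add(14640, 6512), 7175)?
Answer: 61075344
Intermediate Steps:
Function('U')(B) = 70
p = -28321 (p = Add(6, Mul(-1, Add(Add(14640, 6512), 7175))) = Add(6, Mul(-1, Add(21152, 7175))) = Add(6, Mul(-1, 28327)) = Add(6, -28327) = -28321)
Mul(Add(26749, p), Add(Function('U')(15), -38922)) = Mul(Add(26749, -28321), Add(70, -38922)) = Mul(-1572, -38852) = 61075344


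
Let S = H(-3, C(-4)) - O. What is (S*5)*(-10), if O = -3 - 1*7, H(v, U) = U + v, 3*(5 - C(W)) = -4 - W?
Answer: -600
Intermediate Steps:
C(W) = 19/3 + W/3 (C(W) = 5 - (-4 - W)/3 = 5 + (4/3 + W/3) = 19/3 + W/3)
O = -10 (O = -3 - 7 = -10)
S = 12 (S = ((19/3 + (⅓)*(-4)) - 3) - 1*(-10) = ((19/3 - 4/3) - 3) + 10 = (5 - 3) + 10 = 2 + 10 = 12)
(S*5)*(-10) = (12*5)*(-10) = 60*(-10) = -600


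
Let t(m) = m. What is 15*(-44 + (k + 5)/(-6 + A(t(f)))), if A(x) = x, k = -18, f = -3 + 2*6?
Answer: -725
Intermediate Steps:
f = 9 (f = -3 + 12 = 9)
15*(-44 + (k + 5)/(-6 + A(t(f)))) = 15*(-44 + (-18 + 5)/(-6 + 9)) = 15*(-44 - 13/3) = 15*(-145/3) = -725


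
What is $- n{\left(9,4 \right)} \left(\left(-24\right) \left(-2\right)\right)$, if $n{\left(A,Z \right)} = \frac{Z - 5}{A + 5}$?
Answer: $\frac{24}{7} \approx 3.4286$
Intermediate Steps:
$n{\left(A,Z \right)} = \frac{-5 + Z}{5 + A}$
$- n{\left(9,4 \right)} \left(\left(-24\right) \left(-2\right)\right) = - \frac{-5 + 4}{5 + 9} \left(\left(-24\right) \left(-2\right)\right) = - \frac{-1}{14} \cdot 48 = \left(-1\right) \left(- \frac{1}{14}\right) 48 = \frac{1}{14} \cdot 48 = \frac{24}{7}$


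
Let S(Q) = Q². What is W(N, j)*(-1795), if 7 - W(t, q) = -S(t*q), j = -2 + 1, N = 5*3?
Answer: -416440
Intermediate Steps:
N = 15
j = -1
W(t, q) = 7 + q²*t² (W(t, q) = 7 - (-1)*(t*q)² = 7 - (-1)*(q*t)² = 7 - (-1)*q²*t² = 7 + q²*t²)
W(N, j)*(-1795) = (7 + (-1)²*15²)*(-1795) = (7 + 1*225)*(-1795) = (7 + 225)*(-1795) = 232*(-1795) = -416440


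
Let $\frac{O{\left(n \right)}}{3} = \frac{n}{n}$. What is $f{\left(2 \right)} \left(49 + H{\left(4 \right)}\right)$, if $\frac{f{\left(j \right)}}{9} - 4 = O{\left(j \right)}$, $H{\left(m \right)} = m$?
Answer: $3339$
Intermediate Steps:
$O{\left(n \right)} = 3$ ($O{\left(n \right)} = 3 \frac{n}{n} = 3 \cdot 1 = 3$)
$f{\left(j \right)} = 63$ ($f{\left(j \right)} = 36 + 9 \cdot 3 = 36 + 27 = 63$)
$f{\left(2 \right)} \left(49 + H{\left(4 \right)}\right) = 63 \left(49 + 4\right) = 63 \cdot 53 = 3339$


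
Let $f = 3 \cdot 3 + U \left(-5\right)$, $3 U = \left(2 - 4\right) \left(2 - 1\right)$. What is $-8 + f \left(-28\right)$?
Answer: $- \frac{1060}{3} \approx -353.33$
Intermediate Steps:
$U = - \frac{2}{3}$ ($U = \frac{\left(2 - 4\right) \left(2 - 1\right)}{3} = \frac{\left(-2\right) 1}{3} = \frac{1}{3} \left(-2\right) = - \frac{2}{3} \approx -0.66667$)
$f = \frac{37}{3}$ ($f = 3 \cdot 3 - - \frac{10}{3} = 9 + \frac{10}{3} = \frac{37}{3} \approx 12.333$)
$-8 + f \left(-28\right) = -8 + \frac{37}{3} \left(-28\right) = -8 - \frac{1036}{3} = - \frac{1060}{3}$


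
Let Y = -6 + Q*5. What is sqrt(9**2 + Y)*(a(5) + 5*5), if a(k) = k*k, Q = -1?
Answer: 50*sqrt(70) ≈ 418.33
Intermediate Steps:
a(k) = k**2
Y = -11 (Y = -6 - 1*5 = -6 - 5 = -11)
sqrt(9**2 + Y)*(a(5) + 5*5) = sqrt(9**2 - 11)*(5**2 + 5*5) = sqrt(81 - 11)*(25 + 25) = sqrt(70)*50 = 50*sqrt(70)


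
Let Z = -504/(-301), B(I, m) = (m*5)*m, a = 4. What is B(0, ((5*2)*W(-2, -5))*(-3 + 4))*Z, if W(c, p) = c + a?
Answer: 144000/43 ≈ 3348.8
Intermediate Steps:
W(c, p) = 4 + c (W(c, p) = c + 4 = 4 + c)
B(I, m) = 5*m**2 (B(I, m) = (5*m)*m = 5*m**2)
Z = 72/43 (Z = -504*(-1/301) = 72/43 ≈ 1.6744)
B(0, ((5*2)*W(-2, -5))*(-3 + 4))*Z = (5*(((5*2)*(4 - 2))*(-3 + 4))**2)*(72/43) = (5*((10*2)*1)**2)*(72/43) = (5*(20*1)**2)*(72/43) = (5*20**2)*(72/43) = (5*400)*(72/43) = 2000*(72/43) = 144000/43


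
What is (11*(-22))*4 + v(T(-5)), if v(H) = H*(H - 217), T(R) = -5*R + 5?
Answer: -6578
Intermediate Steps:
T(R) = 5 - 5*R
v(H) = H*(-217 + H)
(11*(-22))*4 + v(T(-5)) = (11*(-22))*4 + (5 - 5*(-5))*(-217 + (5 - 5*(-5))) = -242*4 + (5 + 25)*(-217 + (5 + 25)) = -968 + 30*(-217 + 30) = -968 + 30*(-187) = -968 - 5610 = -6578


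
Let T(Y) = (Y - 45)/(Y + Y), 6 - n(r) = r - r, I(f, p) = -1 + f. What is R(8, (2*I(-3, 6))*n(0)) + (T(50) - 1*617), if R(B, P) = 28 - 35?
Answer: -12479/20 ≈ -623.95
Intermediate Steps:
n(r) = 6 (n(r) = 6 - (r - r) = 6 - 1*0 = 6 + 0 = 6)
R(B, P) = -7
T(Y) = (-45 + Y)/(2*Y) (T(Y) = (-45 + Y)/((2*Y)) = (-45 + Y)*(1/(2*Y)) = (-45 + Y)/(2*Y))
R(8, (2*I(-3, 6))*n(0)) + (T(50) - 1*617) = -7 + ((½)*(-45 + 50)/50 - 1*617) = -7 + ((½)*(1/50)*5 - 617) = -7 + (1/20 - 617) = -7 - 12339/20 = -12479/20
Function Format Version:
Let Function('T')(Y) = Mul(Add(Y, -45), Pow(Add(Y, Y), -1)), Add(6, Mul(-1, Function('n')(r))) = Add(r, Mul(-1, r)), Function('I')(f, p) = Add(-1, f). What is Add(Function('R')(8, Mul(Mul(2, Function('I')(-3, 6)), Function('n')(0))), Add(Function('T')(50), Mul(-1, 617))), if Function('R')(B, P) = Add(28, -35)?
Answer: Rational(-12479, 20) ≈ -623.95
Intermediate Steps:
Function('n')(r) = 6 (Function('n')(r) = Add(6, Mul(-1, Add(r, Mul(-1, r)))) = Add(6, Mul(-1, 0)) = Add(6, 0) = 6)
Function('R')(B, P) = -7
Function('T')(Y) = Mul(Rational(1, 2), Pow(Y, -1), Add(-45, Y)) (Function('T')(Y) = Mul(Add(-45, Y), Pow(Mul(2, Y), -1)) = Mul(Add(-45, Y), Mul(Rational(1, 2), Pow(Y, -1))) = Mul(Rational(1, 2), Pow(Y, -1), Add(-45, Y)))
Add(Function('R')(8, Mul(Mul(2, Function('I')(-3, 6)), Function('n')(0))), Add(Function('T')(50), Mul(-1, 617))) = Add(-7, Add(Mul(Rational(1, 2), Pow(50, -1), Add(-45, 50)), Mul(-1, 617))) = Add(-7, Add(Mul(Rational(1, 2), Rational(1, 50), 5), -617)) = Add(-7, Add(Rational(1, 20), -617)) = Add(-7, Rational(-12339, 20)) = Rational(-12479, 20)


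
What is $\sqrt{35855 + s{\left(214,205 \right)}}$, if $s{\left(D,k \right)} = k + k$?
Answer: $\sqrt{36265} \approx 190.43$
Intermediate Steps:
$s{\left(D,k \right)} = 2 k$
$\sqrt{35855 + s{\left(214,205 \right)}} = \sqrt{35855 + 2 \cdot 205} = \sqrt{35855 + 410} = \sqrt{36265}$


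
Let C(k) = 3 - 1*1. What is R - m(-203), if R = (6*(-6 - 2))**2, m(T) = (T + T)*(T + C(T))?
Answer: -79302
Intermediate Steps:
C(k) = 2 (C(k) = 3 - 1 = 2)
m(T) = 2*T*(2 + T) (m(T) = (T + T)*(T + 2) = (2*T)*(2 + T) = 2*T*(2 + T))
R = 2304 (R = (6*(-8))**2 = (-48)**2 = 2304)
R - m(-203) = 2304 - 2*(-203)*(2 - 203) = 2304 - 2*(-203)*(-201) = 2304 - 1*81606 = 2304 - 81606 = -79302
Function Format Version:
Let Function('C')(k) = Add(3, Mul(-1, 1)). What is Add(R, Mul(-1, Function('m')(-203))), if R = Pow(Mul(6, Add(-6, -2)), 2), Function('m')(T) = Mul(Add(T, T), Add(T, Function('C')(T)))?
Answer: -79302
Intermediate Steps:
Function('C')(k) = 2 (Function('C')(k) = Add(3, -1) = 2)
Function('m')(T) = Mul(2, T, Add(2, T)) (Function('m')(T) = Mul(Add(T, T), Add(T, 2)) = Mul(Mul(2, T), Add(2, T)) = Mul(2, T, Add(2, T)))
R = 2304 (R = Pow(Mul(6, -8), 2) = Pow(-48, 2) = 2304)
Add(R, Mul(-1, Function('m')(-203))) = Add(2304, Mul(-1, Mul(2, -203, Add(2, -203)))) = Add(2304, Mul(-1, Mul(2, -203, -201))) = Add(2304, Mul(-1, 81606)) = Add(2304, -81606) = -79302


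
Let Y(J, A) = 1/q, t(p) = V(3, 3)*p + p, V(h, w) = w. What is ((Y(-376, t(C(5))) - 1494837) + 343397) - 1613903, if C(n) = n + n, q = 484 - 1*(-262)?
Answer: -2062945877/746 ≈ -2.7653e+6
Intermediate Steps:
q = 746 (q = 484 + 262 = 746)
C(n) = 2*n
t(p) = 4*p (t(p) = 3*p + p = 4*p)
Y(J, A) = 1/746
((Y(-376, t(C(5))) - 1494837) + 343397) - 1613903 = ((1/746 - 1494837) + 343397) - 1613903 = (-1115148401/746 + 343397) - 1613903 = -858974239/746 - 1613903 = -2062945877/746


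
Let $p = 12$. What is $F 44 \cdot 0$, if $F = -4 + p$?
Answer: $0$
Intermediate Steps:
$F = 8$ ($F = -4 + 12 = 8$)
$F 44 \cdot 0 = 8 \cdot 44 \cdot 0 = 352 \cdot 0 = 0$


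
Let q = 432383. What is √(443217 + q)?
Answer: 20*√2189 ≈ 935.74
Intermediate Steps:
√(443217 + q) = √(443217 + 432383) = √875600 = 20*√2189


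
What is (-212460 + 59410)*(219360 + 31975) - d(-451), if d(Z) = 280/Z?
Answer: -17348536608970/451 ≈ -3.8467e+10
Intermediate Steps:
(-212460 + 59410)*(219360 + 31975) - d(-451) = (-212460 + 59410)*(219360 + 31975) - 280/(-451) = -153050*251335 - 280*(-1)/451 = -38466821750 - 1*(-280/451) = -38466821750 + 280/451 = -17348536608970/451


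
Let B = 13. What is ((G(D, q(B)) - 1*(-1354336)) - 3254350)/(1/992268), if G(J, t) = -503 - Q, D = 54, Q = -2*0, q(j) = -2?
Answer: -1885822202556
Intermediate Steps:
Q = 0
G(J, t) = -503 (G(J, t) = -503 - 1*0 = -503 + 0 = -503)
((G(D, q(B)) - 1*(-1354336)) - 3254350)/(1/992268) = ((-503 - 1*(-1354336)) - 3254350)/(1/992268) = ((-503 + 1354336) - 3254350)/(1/992268) = (1353833 - 3254350)*992268 = -1900517*992268 = -1885822202556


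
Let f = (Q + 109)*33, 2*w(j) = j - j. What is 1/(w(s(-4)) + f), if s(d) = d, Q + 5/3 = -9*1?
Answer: 1/3245 ≈ 0.00030817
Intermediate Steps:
Q = -32/3 (Q = -5/3 - 9*1 = -5/3 - 9 = -32/3 ≈ -10.667)
w(j) = 0 (w(j) = (j - j)/2 = (½)*0 = 0)
f = 3245 (f = (-32/3 + 109)*33 = (295/3)*33 = 3245)
1/(w(s(-4)) + f) = 1/(0 + 3245) = 1/3245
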